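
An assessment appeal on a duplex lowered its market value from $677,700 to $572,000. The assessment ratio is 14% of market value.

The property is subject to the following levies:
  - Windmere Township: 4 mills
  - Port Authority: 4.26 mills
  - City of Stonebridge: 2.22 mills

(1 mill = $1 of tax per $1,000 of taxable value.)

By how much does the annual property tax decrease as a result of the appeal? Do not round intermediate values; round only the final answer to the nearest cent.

Old assessed value = $677,700 × 0.14 = $94,878
New assessed value = $572,000 × 0.14 = $80,080
Combined rate = 0.004 + 0.00426 + 0.00222 = 0.01048
Old tax = $94,878 × 0.01048 = $994.32144
New tax = $80,080 × 0.01048 = $839.2384
Reduction = $994.32144 − $839.2384 = $155.08304

$155.08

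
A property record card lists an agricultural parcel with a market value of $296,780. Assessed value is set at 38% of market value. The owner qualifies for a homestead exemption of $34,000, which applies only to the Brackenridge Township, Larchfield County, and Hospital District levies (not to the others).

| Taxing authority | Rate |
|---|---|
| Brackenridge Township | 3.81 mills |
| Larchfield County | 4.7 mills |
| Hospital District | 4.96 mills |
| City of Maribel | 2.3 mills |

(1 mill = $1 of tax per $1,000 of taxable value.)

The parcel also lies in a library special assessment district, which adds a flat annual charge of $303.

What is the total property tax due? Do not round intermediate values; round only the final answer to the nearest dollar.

Assessed value = $296,780 × 0.38 = $112,776.4
Brackenridge Township: ($112,776.4 − $34,000) × 0.00381 = $78,776.4 × 0.00381 = $300.138084
Larchfield County: ($112,776.4 − $34,000) × 0.0047 = $78,776.4 × 0.0047 = $370.24908
Hospital District: ($112,776.4 − $34,000) × 0.00496 = $78,776.4 × 0.00496 = $390.730944
City of Maribel: $112,776.4 × 0.0023 = $259.38572
Levies subtotal = $1,320.503828
Total = $1,320.503828 + $303 = $1,623.503828

$1,624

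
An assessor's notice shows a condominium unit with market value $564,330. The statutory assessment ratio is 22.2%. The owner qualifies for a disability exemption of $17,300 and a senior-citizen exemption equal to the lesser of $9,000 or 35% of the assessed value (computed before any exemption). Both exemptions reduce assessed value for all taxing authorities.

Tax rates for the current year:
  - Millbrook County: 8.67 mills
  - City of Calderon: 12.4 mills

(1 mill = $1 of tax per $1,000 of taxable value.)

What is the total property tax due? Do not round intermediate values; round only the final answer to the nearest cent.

$2,085.54

Assessed value = $564,330 × 0.222 = $125,281.26
Senior-citizen exemption = min($9,000, 35% × $125,281.26) = min($9,000, $43,848.441) = $9,000 (dollar cap binds)
Taxable value = $125,281.26 − $17,300 − $9,000 = $98,981.26
Millbrook County: $98,981.26 × 0.00867 = $858.1675242
City of Calderon: $98,981.26 × 0.0124 = $1,227.367624
Total = $2,085.5351482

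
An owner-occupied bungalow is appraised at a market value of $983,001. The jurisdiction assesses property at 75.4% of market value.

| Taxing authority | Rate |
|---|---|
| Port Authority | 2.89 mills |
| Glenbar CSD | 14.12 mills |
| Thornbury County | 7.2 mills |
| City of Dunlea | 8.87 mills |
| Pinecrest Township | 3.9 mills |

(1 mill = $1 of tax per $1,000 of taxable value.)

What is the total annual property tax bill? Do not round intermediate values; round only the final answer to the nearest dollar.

Assessed value = $983,001 × 0.754 = $741,182.754
Port Authority: $741,182.754 × 0.00289 = $2,142.01815906
Glenbar CSD: $741,182.754 × 0.01412 = $10,465.50048648
Thornbury County: $741,182.754 × 0.0072 = $5,336.5158288
City of Dunlea: $741,182.754 × 0.00887 = $6,574.29102798
Pinecrest Township: $741,182.754 × 0.0039 = $2,890.6127406
Total = $2,142.01815906 + $10,465.50048648 + $5,336.5158288 + $6,574.29102798 + $2,890.6127406 = $27,408.93824292

$27,409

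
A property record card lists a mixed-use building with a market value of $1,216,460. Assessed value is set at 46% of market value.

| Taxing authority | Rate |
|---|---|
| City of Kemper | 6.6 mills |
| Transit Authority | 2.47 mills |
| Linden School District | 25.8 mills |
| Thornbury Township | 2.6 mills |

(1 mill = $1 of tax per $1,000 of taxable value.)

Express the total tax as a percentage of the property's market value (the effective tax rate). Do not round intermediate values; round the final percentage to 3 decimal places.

Assessed value = $1,216,460 × 0.46 = $559,571.6
City of Kemper: $559,571.6 × 0.0066 = $3,693.17256
Transit Authority: $559,571.6 × 0.00247 = $1,382.141852
Linden School District: $559,571.6 × 0.0258 = $14,436.94728
Thornbury Township: $559,571.6 × 0.0026 = $1,454.88616
Total tax = $20,967.147852
Effective rate = $20,967.147852 ÷ $1,216,460 = 1.724% of market value

1.724%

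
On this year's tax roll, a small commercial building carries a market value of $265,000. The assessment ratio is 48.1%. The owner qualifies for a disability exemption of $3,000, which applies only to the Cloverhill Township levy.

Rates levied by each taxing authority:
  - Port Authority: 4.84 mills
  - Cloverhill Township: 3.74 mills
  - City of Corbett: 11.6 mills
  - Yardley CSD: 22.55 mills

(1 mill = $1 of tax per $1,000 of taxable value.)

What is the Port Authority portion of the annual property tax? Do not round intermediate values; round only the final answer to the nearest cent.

$616.93

Assessed value = $265,000 × 0.481 = $127,465
Port Authority taxable value = $127,465 (exemption does not apply)
Port Authority levy = $127,465 × 0.00484 = $616.9306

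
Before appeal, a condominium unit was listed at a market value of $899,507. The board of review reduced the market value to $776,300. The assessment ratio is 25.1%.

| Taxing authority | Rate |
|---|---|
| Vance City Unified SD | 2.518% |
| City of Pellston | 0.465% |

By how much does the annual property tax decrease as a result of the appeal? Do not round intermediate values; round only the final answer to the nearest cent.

Old assessed value = $899,507 × 0.251 = $225,776.257
New assessed value = $776,300 × 0.251 = $194,851.3
Combined rate = 0.02518 + 0.00465 = 0.02983
Old tax = $225,776.257 × 0.02983 = $6,734.90574631
New tax = $194,851.3 × 0.02983 = $5,812.414279
Reduction = $6,734.90574631 − $5,812.414279 = $922.49146731

$922.49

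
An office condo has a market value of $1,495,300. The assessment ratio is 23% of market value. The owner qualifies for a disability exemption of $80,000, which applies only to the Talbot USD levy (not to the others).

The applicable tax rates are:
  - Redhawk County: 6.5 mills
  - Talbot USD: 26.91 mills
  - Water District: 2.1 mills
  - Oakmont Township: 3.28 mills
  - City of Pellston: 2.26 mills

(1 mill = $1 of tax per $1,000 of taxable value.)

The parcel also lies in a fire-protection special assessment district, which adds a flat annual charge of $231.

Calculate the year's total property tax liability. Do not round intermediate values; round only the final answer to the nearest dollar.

$12,196

Assessed value = $1,495,300 × 0.23 = $343,919
Redhawk County: $343,919 × 0.0065 = $2,235.4735
Talbot USD: ($343,919 − $80,000) × 0.02691 = $263,919 × 0.02691 = $7,102.06029
Water District: $343,919 × 0.0021 = $722.2299
Oakmont Township: $343,919 × 0.00328 = $1,128.05432
City of Pellston: $343,919 × 0.00226 = $777.25694
Levies subtotal = $11,965.07495
Total = $11,965.07495 + $231 = $12,196.07495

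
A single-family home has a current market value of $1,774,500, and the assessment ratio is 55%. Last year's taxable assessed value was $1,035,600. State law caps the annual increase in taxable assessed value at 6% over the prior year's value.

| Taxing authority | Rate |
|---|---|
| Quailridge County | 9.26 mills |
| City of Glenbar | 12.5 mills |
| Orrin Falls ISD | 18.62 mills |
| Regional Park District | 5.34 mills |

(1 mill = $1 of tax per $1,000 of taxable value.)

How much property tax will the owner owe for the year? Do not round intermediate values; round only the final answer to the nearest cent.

Uncapped assessed value = $1,774,500 × 0.55 = $975,975
Cap limit = $1,035,600 × 1.06 = $1,097,736
Taxable assessed value = min($975,975, $1,097,736) = $975,975 (cap does not bind)
Quailridge County: $975,975 × 0.00926 = $9,037.5285
City of Glenbar: $975,975 × 0.0125 = $12,199.6875
Orrin Falls ISD: $975,975 × 0.01862 = $18,172.6545
Regional Park District: $975,975 × 0.00534 = $5,211.7065
Total = $44,621.577

$44,621.58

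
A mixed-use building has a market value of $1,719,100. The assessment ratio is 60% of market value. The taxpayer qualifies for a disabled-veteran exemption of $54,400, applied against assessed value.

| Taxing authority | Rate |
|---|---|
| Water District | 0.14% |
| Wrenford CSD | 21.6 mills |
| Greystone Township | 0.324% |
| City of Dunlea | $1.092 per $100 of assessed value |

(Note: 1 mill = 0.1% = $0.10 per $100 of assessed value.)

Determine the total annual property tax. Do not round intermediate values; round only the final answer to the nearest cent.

$36,307.55

Assessed value = $1,719,100 × 0.6 = $1,031,460
Taxable value = $1,031,460 − $54,400 = $977,060
Water District: $977,060 × 0.0014 = $1,367.884
Wrenford CSD: $977,060 × 0.0216 = $21,104.496
Greystone Township: $977,060 × 0.00324 = $3,165.6744
City of Dunlea: $977,060 × 0.01092 = $10,669.4952
Total = $36,307.5496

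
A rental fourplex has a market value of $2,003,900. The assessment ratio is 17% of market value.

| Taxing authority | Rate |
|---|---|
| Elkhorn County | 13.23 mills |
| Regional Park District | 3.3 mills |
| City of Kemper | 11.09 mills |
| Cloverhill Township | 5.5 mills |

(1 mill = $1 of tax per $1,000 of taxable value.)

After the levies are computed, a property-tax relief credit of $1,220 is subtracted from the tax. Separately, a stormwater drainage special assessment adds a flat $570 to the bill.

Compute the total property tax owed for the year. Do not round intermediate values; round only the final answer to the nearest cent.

$10,632.76

Assessed value = $2,003,900 × 0.17 = $340,663
Elkhorn County: $340,663 × 0.01323 = $4,506.97149
Regional Park District: $340,663 × 0.0033 = $1,124.1879
City of Kemper: $340,663 × 0.01109 = $3,777.95267
Cloverhill Township: $340,663 × 0.0055 = $1,873.6465
Levies subtotal = $11,282.75856
After credit = $11,282.75856 − $1,220 = $10,062.75856
Total = $10,062.75856 + $570 = $10,632.75856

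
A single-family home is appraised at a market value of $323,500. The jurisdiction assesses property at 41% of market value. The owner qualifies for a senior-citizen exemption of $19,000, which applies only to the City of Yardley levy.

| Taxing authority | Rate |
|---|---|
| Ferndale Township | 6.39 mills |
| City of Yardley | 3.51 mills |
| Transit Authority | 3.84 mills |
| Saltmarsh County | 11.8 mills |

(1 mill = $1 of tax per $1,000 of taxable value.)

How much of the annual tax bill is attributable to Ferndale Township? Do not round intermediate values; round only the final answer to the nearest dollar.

$848

Assessed value = $323,500 × 0.41 = $132,635
Ferndale Township taxable value = $132,635 (exemption does not apply)
Ferndale Township levy = $132,635 × 0.00639 = $847.53765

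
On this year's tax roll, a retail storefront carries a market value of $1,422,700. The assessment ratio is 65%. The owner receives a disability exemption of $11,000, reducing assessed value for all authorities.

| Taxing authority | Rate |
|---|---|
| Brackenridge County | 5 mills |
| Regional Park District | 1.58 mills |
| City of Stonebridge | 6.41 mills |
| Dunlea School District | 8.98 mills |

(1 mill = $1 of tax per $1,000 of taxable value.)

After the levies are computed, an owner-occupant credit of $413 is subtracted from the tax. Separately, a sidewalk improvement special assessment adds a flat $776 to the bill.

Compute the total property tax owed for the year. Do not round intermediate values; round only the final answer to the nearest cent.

Assessed value = $1,422,700 × 0.65 = $924,755
Taxable value = $924,755 − $11,000 = $913,755
Brackenridge County: $913,755 × 0.005 = $4,568.775
Regional Park District: $913,755 × 0.00158 = $1,443.7329
City of Stonebridge: $913,755 × 0.00641 = $5,857.16955
Dunlea School District: $913,755 × 0.00898 = $8,205.5199
Levies subtotal = $20,075.19735
After credit = $20,075.19735 − $413 = $19,662.19735
Total = $19,662.19735 + $776 = $20,438.19735

$20,438.20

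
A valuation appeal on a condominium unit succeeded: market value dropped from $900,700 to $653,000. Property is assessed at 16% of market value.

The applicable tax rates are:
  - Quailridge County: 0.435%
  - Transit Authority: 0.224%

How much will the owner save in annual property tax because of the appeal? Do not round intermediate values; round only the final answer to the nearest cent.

Old assessed value = $900,700 × 0.16 = $144,112
New assessed value = $653,000 × 0.16 = $104,480
Combined rate = 0.00435 + 0.00224 = 0.00659
Old tax = $144,112 × 0.00659 = $949.69808
New tax = $104,480 × 0.00659 = $688.5232
Reduction = $949.69808 − $688.5232 = $261.17488

$261.17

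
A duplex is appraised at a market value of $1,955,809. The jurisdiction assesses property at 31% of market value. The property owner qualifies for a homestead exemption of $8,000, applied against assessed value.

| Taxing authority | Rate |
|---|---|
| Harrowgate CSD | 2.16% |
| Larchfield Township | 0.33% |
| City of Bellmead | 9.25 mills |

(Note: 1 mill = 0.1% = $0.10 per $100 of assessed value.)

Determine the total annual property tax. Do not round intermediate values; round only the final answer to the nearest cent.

Assessed value = $1,955,809 × 0.31 = $606,300.79
Taxable value = $606,300.79 − $8,000 = $598,300.79
Harrowgate CSD: $598,300.79 × 0.0216 = $12,923.297064
Larchfield Township: $598,300.79 × 0.0033 = $1,974.392607
City of Bellmead: $598,300.79 × 0.00925 = $5,534.2823075
Total = $20,431.9719785

$20,431.97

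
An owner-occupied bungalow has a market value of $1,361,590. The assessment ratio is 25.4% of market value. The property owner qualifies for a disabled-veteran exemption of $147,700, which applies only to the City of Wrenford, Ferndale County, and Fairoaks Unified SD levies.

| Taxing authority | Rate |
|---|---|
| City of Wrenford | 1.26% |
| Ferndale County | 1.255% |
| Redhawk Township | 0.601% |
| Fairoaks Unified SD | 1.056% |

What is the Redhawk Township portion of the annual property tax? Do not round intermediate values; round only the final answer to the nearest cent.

Assessed value = $1,361,590 × 0.254 = $345,843.86
Redhawk Township taxable value = $345,843.86 (exemption does not apply)
Redhawk Township levy = $345,843.86 × 0.00601 = $2,078.5215986

$2,078.52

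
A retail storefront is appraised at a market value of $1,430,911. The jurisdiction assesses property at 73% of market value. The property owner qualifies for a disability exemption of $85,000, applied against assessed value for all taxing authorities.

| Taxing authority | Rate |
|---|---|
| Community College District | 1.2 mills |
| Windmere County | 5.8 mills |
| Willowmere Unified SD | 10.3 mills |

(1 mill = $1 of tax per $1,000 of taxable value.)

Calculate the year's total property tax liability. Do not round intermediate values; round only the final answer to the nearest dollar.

$16,600

Assessed value = $1,430,911 × 0.73 = $1,044,565.03
Taxable value = $1,044,565.03 − $85,000 = $959,565.03
Community College District: $959,565.03 × 0.0012 = $1,151.478036
Windmere County: $959,565.03 × 0.0058 = $5,565.477174
Willowmere Unified SD: $959,565.03 × 0.0103 = $9,883.519809
Total = $1,151.478036 + $5,565.477174 + $9,883.519809 = $16,600.475019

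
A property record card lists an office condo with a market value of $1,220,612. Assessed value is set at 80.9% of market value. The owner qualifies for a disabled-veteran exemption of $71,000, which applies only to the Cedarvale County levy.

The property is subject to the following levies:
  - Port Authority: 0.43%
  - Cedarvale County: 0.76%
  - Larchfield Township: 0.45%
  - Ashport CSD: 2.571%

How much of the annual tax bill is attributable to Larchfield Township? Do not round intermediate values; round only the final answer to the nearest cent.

Assessed value = $1,220,612 × 0.809 = $987,475.108
Larchfield Township taxable value = $987,475.108 (exemption does not apply)
Larchfield Township levy = $987,475.108 × 0.0045 = $4,443.637986

$4,443.64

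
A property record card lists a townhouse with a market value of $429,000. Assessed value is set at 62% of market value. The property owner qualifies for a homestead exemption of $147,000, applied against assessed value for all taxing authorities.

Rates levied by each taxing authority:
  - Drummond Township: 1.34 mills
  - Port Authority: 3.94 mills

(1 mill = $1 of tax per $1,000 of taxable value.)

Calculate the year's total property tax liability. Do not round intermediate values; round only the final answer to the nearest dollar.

Assessed value = $429,000 × 0.62 = $265,980
Taxable value = $265,980 − $147,000 = $118,980
Drummond Township: $118,980 × 0.00134 = $159.4332
Port Authority: $118,980 × 0.00394 = $468.7812
Total = $159.4332 + $468.7812 = $628.2144

$628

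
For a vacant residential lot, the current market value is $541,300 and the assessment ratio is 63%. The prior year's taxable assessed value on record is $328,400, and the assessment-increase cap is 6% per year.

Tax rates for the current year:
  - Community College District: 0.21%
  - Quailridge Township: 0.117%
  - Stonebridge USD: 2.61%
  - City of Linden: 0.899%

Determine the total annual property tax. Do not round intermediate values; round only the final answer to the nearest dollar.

Uncapped assessed value = $541,300 × 0.63 = $341,019
Cap limit = $328,400 × 1.06 = $348,104
Taxable assessed value = min($341,019, $348,104) = $341,019 (cap does not bind)
Community College District: $341,019 × 0.0021 = $716.1399
Quailridge Township: $341,019 × 0.00117 = $398.99223
Stonebridge USD: $341,019 × 0.0261 = $8,900.5959
City of Linden: $341,019 × 0.00899 = $3,065.76081
Total = $13,081.48884

$13,081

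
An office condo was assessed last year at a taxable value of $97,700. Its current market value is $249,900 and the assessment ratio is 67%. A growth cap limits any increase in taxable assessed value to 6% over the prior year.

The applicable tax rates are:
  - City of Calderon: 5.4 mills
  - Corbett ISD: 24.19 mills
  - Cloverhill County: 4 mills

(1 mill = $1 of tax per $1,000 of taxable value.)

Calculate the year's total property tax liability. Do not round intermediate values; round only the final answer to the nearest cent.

$3,478.65

Uncapped assessed value = $249,900 × 0.67 = $167,433
Cap limit = $97,700 × 1.06 = $103,562
Taxable assessed value = min($167,433, $103,562) = $103,562 (cap binds)
City of Calderon: $103,562 × 0.0054 = $559.2348
Corbett ISD: $103,562 × 0.02419 = $2,505.16478
Cloverhill County: $103,562 × 0.004 = $414.248
Total = $3,478.64758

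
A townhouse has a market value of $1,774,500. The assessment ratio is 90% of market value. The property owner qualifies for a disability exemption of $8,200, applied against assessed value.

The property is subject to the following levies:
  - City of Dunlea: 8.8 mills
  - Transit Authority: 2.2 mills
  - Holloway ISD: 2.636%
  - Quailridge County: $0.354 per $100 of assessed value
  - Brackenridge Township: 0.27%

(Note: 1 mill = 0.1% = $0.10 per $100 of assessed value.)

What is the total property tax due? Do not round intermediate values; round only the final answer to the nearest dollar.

$69,274

Assessed value = $1,774,500 × 0.9 = $1,597,050
Taxable value = $1,597,050 − $8,200 = $1,588,850
City of Dunlea: $1,588,850 × 0.0088 = $13,981.88
Transit Authority: $1,588,850 × 0.0022 = $3,495.47
Holloway ISD: $1,588,850 × 0.02636 = $41,882.086
Quailridge County: $1,588,850 × 0.00354 = $5,624.529
Brackenridge Township: $1,588,850 × 0.0027 = $4,289.895
Total = $69,273.86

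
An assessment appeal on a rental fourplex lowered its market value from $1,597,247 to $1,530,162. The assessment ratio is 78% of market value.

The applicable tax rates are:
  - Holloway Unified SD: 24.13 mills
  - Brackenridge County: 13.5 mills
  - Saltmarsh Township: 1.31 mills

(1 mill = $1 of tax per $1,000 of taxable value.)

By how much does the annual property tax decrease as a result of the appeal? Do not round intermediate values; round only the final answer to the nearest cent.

$2,037.59

Old assessed value = $1,597,247 × 0.78 = $1,245,852.66
New assessed value = $1,530,162 × 0.78 = $1,193,526.36
Combined rate = 0.02413 + 0.0135 + 0.00131 = 0.03894
Old tax = $1,245,852.66 × 0.03894 = $48,513.5025804
New tax = $1,193,526.36 × 0.03894 = $46,475.9164584
Reduction = $48,513.5025804 − $46,475.9164584 = $2,037.586122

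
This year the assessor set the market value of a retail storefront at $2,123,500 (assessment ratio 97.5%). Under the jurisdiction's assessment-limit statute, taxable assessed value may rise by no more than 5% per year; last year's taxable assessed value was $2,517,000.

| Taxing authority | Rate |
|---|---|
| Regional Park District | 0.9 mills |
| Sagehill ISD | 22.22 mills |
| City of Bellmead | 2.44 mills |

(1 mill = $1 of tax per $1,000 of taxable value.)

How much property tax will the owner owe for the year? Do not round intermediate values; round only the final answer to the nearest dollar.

Uncapped assessed value = $2,123,500 × 0.975 = $2,070,412.5
Cap limit = $2,517,000 × 1.05 = $2,642,850
Taxable assessed value = min($2,070,412.5, $2,642,850) = $2,070,412.5 (cap does not bind)
Regional Park District: $2,070,412.5 × 0.0009 = $1,863.37125
Sagehill ISD: $2,070,412.5 × 0.02222 = $46,004.56575
City of Bellmead: $2,070,412.5 × 0.00244 = $5,051.8065
Total = $52,919.7435

$52,920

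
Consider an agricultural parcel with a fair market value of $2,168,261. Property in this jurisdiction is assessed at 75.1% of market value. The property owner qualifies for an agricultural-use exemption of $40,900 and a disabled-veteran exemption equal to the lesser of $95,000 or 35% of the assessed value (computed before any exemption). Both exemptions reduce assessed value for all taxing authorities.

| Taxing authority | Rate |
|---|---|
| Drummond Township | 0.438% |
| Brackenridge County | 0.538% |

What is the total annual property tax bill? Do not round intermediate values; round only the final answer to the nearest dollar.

$14,566

Assessed value = $2,168,261 × 0.751 = $1,628,364.011
Disabled-veteran exemption = min($95,000, 35% × $1,628,364.011) = min($95,000, $569,927.40385) = $95,000 (dollar cap binds)
Taxable value = $1,628,364.011 − $40,900 − $95,000 = $1,492,464.011
Drummond Township: $1,492,464.011 × 0.00438 = $6,536.99236818
Brackenridge County: $1,492,464.011 × 0.00538 = $8,029.45637918
Total = $14,566.44874736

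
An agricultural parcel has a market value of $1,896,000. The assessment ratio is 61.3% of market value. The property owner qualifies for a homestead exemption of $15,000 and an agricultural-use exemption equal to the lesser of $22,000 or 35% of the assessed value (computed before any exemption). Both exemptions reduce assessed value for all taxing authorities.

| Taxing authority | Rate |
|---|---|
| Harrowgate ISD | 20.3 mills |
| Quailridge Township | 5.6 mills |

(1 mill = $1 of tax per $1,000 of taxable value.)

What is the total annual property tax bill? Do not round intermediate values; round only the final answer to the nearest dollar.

$29,144

Assessed value = $1,896,000 × 0.613 = $1,162,248
Agricultural-use exemption = min($22,000, 35% × $1,162,248) = min($22,000, $406,786.8) = $22,000 (dollar cap binds)
Taxable value = $1,162,248 − $15,000 − $22,000 = $1,125,248
Harrowgate ISD: $1,125,248 × 0.0203 = $22,842.5344
Quailridge Township: $1,125,248 × 0.0056 = $6,301.3888
Total = $29,143.9232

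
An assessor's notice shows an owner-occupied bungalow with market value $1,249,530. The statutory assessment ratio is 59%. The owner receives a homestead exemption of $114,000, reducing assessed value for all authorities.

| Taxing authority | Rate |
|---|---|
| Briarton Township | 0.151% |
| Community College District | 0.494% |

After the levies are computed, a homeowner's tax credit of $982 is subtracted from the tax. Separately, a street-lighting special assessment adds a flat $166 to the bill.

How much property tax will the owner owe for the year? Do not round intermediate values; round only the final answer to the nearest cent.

$3,203.79

Assessed value = $1,249,530 × 0.59 = $737,222.7
Taxable value = $737,222.7 − $114,000 = $623,222.7
Briarton Township: $623,222.7 × 0.00151 = $941.066277
Community College District: $623,222.7 × 0.00494 = $3,078.720138
Levies subtotal = $4,019.786415
After credit = $4,019.786415 − $982 = $3,037.786415
Total = $3,037.786415 + $166 = $3,203.786415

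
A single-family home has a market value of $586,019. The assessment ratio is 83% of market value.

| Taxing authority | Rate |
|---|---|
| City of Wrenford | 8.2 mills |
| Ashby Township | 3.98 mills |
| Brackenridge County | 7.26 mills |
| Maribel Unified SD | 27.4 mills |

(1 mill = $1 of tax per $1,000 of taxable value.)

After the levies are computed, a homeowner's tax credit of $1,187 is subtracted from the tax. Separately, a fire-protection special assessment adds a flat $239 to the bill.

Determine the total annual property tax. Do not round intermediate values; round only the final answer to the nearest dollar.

Assessed value = $586,019 × 0.83 = $486,395.77
City of Wrenford: $486,395.77 × 0.0082 = $3,988.445314
Ashby Township: $486,395.77 × 0.00398 = $1,935.8551646
Brackenridge County: $486,395.77 × 0.00726 = $3,531.2332902
Maribel Unified SD: $486,395.77 × 0.0274 = $13,327.244098
Levies subtotal = $22,782.7778668
After credit = $22,782.7778668 − $1,187 = $21,595.7778668
Total = $21,595.7778668 + $239 = $21,834.7778668

$21,835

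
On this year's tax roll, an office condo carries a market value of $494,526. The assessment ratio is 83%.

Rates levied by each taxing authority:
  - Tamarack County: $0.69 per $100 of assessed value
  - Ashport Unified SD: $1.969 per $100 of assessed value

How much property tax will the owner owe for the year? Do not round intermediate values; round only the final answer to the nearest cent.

$10,914.04

Assessed value = $494,526 × 0.83 = $410,456.58
Tamarack County: $410,456.58 × 0.0069 = $2,832.150402
Ashport Unified SD: $410,456.58 × 0.01969 = $8,081.8900602
Total = $2,832.150402 + $8,081.8900602 = $10,914.0404622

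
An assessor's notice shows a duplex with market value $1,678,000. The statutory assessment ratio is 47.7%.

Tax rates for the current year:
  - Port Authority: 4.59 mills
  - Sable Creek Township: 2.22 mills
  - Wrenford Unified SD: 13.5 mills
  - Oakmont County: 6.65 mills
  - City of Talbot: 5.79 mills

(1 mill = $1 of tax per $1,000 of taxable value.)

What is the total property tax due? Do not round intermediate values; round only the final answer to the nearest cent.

$26,213.30

Assessed value = $1,678,000 × 0.477 = $800,406
Port Authority: $800,406 × 0.00459 = $3,673.86354
Sable Creek Township: $800,406 × 0.00222 = $1,776.90132
Wrenford Unified SD: $800,406 × 0.0135 = $10,805.481
Oakmont County: $800,406 × 0.00665 = $5,322.6999
City of Talbot: $800,406 × 0.00579 = $4,634.35074
Total = $3,673.86354 + $1,776.90132 + $10,805.481 + $5,322.6999 + $4,634.35074 = $26,213.2965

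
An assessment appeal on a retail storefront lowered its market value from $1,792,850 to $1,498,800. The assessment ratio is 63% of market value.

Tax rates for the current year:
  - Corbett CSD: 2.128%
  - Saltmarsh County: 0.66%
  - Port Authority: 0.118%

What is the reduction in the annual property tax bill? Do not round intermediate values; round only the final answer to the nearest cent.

Old assessed value = $1,792,850 × 0.63 = $1,129,495.5
New assessed value = $1,498,800 × 0.63 = $944,244
Combined rate = 0.02128 + 0.0066 + 0.00118 = 0.02906
Old tax = $1,129,495.5 × 0.02906 = $32,823.13923
New tax = $944,244 × 0.02906 = $27,439.73064
Reduction = $32,823.13923 − $27,439.73064 = $5,383.40859

$5,383.41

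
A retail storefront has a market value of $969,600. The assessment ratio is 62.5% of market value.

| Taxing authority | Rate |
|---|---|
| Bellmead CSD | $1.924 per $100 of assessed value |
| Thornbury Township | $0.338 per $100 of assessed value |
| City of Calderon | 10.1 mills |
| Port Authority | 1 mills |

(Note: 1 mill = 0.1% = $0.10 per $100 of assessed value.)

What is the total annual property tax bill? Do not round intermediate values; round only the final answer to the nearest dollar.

$20,434

Assessed value = $969,600 × 0.625 = $606,000
Bellmead CSD: $606,000 × 0.01924 = $11,659.44
Thornbury Township: $606,000 × 0.00338 = $2,048.28
City of Calderon: $606,000 × 0.0101 = $6,120.6
Port Authority: $606,000 × 0.001 = $606
Total = $20,434.32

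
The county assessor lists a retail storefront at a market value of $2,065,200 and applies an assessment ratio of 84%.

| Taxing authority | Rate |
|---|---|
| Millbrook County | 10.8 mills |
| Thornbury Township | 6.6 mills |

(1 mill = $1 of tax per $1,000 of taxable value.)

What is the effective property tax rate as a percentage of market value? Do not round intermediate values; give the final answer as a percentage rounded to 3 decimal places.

1.462%

Assessed value = $2,065,200 × 0.84 = $1,734,768
Millbrook County: $1,734,768 × 0.0108 = $18,735.4944
Thornbury Township: $1,734,768 × 0.0066 = $11,449.4688
Total tax = $30,184.9632
Effective rate = $30,184.9632 ÷ $2,065,200 = 1.462% of market value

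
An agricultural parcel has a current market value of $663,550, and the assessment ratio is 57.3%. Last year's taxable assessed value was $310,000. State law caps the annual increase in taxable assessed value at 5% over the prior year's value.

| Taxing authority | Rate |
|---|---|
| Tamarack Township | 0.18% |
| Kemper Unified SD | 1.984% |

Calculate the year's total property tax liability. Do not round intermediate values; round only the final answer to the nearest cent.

$7,043.82

Uncapped assessed value = $663,550 × 0.573 = $380,214.15
Cap limit = $310,000 × 1.05 = $325,500
Taxable assessed value = min($380,214.15, $325,500) = $325,500 (cap binds)
Tamarack Township: $325,500 × 0.0018 = $585.9
Kemper Unified SD: $325,500 × 0.01984 = $6,457.92
Total = $7,043.82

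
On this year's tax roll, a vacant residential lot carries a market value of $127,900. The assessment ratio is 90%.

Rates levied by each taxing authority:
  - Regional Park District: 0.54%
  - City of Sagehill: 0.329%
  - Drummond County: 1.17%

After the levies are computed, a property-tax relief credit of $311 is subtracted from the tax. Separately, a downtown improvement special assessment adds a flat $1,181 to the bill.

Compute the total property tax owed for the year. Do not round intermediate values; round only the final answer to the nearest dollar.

$3,217

Assessed value = $127,900 × 0.9 = $115,110
Regional Park District: $115,110 × 0.0054 = $621.594
City of Sagehill: $115,110 × 0.00329 = $378.7119
Drummond County: $115,110 × 0.0117 = $1,346.787
Levies subtotal = $2,347.0929
After credit = $2,347.0929 − $311 = $2,036.0929
Total = $2,036.0929 + $1,181 = $3,217.0929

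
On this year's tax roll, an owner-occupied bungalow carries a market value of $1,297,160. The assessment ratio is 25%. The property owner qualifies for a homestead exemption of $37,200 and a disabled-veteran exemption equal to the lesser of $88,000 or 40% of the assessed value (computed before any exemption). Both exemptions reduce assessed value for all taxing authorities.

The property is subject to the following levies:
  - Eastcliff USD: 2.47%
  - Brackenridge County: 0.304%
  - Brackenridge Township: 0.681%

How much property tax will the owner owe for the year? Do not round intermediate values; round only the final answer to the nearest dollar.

$6,879

Assessed value = $1,297,160 × 0.25 = $324,290
Disabled-veteran exemption = min($88,000, 40% × $324,290) = min($88,000, $129,716) = $88,000 (dollar cap binds)
Taxable value = $324,290 − $37,200 − $88,000 = $199,090
Eastcliff USD: $199,090 × 0.0247 = $4,917.523
Brackenridge County: $199,090 × 0.00304 = $605.2336
Brackenridge Township: $199,090 × 0.00681 = $1,355.8029
Total = $6,878.5595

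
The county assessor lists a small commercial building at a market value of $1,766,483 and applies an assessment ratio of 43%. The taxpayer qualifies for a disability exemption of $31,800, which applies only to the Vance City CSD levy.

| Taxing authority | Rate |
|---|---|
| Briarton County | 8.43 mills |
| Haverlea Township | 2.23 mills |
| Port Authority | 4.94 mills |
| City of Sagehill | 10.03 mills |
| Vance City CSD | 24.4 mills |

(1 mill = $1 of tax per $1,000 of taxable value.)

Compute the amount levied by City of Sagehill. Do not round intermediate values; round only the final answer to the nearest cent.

$7,618.66

Assessed value = $1,766,483 × 0.43 = $759,587.69
City of Sagehill taxable value = $759,587.69 (exemption does not apply)
City of Sagehill levy = $759,587.69 × 0.01003 = $7,618.6645307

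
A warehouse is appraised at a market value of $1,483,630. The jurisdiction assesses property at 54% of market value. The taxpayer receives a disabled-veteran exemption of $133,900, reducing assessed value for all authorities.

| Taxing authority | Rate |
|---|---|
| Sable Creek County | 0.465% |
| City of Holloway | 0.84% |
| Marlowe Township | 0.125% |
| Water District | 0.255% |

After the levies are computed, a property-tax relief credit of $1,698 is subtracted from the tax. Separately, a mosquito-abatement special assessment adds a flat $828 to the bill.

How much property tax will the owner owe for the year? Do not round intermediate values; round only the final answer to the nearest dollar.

Assessed value = $1,483,630 × 0.54 = $801,160.2
Taxable value = $801,160.2 − $133,900 = $667,260.2
Sable Creek County: $667,260.2 × 0.00465 = $3,102.75993
City of Holloway: $667,260.2 × 0.0084 = $5,604.98568
Marlowe Township: $667,260.2 × 0.00125 = $834.07525
Water District: $667,260.2 × 0.00255 = $1,701.51351
Levies subtotal = $11,243.33437
After credit = $11,243.33437 − $1,698 = $9,545.33437
Total = $9,545.33437 + $828 = $10,373.33437

$10,373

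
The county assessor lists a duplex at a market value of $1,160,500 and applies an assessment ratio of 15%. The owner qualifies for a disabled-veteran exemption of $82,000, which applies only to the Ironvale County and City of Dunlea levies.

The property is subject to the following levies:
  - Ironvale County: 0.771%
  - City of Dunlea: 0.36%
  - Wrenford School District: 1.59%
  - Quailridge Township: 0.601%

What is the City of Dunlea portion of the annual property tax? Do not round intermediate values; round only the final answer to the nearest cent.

$331.47

Assessed value = $1,160,500 × 0.15 = $174,075
City of Dunlea taxable value = $174,075 − $82,000 = $92,075
City of Dunlea levy = $92,075 × 0.0036 = $331.47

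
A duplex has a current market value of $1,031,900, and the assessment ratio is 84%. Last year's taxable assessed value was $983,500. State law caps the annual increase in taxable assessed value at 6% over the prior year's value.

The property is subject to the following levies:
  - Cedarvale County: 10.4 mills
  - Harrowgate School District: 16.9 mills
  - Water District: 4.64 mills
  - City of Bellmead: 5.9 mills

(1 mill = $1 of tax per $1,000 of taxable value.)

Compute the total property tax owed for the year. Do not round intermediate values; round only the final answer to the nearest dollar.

Uncapped assessed value = $1,031,900 × 0.84 = $866,796
Cap limit = $983,500 × 1.06 = $1,042,510
Taxable assessed value = min($866,796, $1,042,510) = $866,796 (cap does not bind)
Cedarvale County: $866,796 × 0.0104 = $9,014.6784
Harrowgate School District: $866,796 × 0.0169 = $14,648.8524
Water District: $866,796 × 0.00464 = $4,021.93344
City of Bellmead: $866,796 × 0.0059 = $5,114.0964
Total = $32,799.56064

$32,800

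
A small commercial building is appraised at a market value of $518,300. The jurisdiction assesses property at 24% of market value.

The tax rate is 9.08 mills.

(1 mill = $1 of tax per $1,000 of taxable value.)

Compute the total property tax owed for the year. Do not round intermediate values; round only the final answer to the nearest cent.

Assessed value = $518,300 × 0.24 = $124,392
Tax = $124,392 × 0.00908 = $1,129.47936

$1,129.48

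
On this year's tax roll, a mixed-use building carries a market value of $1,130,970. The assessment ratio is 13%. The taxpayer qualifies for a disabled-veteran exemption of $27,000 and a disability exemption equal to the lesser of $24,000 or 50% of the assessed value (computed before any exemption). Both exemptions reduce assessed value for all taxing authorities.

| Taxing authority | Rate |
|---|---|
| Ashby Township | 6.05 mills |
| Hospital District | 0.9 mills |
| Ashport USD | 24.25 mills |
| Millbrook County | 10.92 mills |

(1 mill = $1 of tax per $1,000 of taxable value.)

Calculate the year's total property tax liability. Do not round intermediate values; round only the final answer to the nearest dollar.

Assessed value = $1,130,970 × 0.13 = $147,026.1
Disability exemption = min($24,000, 50% × $147,026.1) = min($24,000, $73,513.05) = $24,000 (dollar cap binds)
Taxable value = $147,026.1 − $27,000 − $24,000 = $96,026.1
Ashby Township: $96,026.1 × 0.00605 = $580.957905
Hospital District: $96,026.1 × 0.0009 = $86.42349
Ashport USD: $96,026.1 × 0.02425 = $2,328.632925
Millbrook County: $96,026.1 × 0.01092 = $1,048.605012
Total = $4,044.619332

$4,045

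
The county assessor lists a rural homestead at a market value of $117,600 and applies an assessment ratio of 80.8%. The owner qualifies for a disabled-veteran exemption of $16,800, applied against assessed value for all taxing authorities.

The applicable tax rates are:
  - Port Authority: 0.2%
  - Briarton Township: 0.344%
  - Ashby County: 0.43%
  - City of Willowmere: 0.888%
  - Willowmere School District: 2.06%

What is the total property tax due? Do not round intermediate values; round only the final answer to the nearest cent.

Assessed value = $117,600 × 0.808 = $95,020.8
Taxable value = $95,020.8 − $16,800 = $78,220.8
Port Authority: $78,220.8 × 0.002 = $156.4416
Briarton Township: $78,220.8 × 0.00344 = $269.079552
Ashby County: $78,220.8 × 0.0043 = $336.34944
City of Willowmere: $78,220.8 × 0.00888 = $694.600704
Willowmere School District: $78,220.8 × 0.0206 = $1,611.34848
Total = $156.4416 + $269.079552 + $336.34944 + $694.600704 + $1,611.34848 = $3,067.819776

$3,067.82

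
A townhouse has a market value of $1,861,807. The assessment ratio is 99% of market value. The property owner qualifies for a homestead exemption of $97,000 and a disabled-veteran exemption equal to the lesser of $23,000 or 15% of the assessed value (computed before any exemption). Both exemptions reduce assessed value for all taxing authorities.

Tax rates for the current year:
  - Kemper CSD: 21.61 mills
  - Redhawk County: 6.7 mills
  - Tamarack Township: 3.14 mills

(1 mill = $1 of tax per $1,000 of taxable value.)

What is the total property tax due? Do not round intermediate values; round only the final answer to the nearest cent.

Assessed value = $1,861,807 × 0.99 = $1,843,188.93
Disabled-veteran exemption = min($23,000, 15% × $1,843,188.93) = min($23,000, $276,478.3395) = $23,000 (dollar cap binds)
Taxable value = $1,843,188.93 − $97,000 − $23,000 = $1,723,188.93
Kemper CSD: $1,723,188.93 × 0.02161 = $37,238.1127773
Redhawk County: $1,723,188.93 × 0.0067 = $11,545.365831
Tamarack Township: $1,723,188.93 × 0.00314 = $5,410.8132402
Total = $54,194.2918485

$54,194.29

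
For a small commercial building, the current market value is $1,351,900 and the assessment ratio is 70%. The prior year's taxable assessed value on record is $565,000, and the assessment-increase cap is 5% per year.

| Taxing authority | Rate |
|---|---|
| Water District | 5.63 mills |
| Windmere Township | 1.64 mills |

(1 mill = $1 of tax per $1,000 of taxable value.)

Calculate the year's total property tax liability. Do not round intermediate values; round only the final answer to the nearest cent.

$4,312.93

Uncapped assessed value = $1,351,900 × 0.7 = $946,330
Cap limit = $565,000 × 1.05 = $593,250
Taxable assessed value = min($946,330, $593,250) = $593,250 (cap binds)
Water District: $593,250 × 0.00563 = $3,339.9975
Windmere Township: $593,250 × 0.00164 = $972.93
Total = $4,312.9275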